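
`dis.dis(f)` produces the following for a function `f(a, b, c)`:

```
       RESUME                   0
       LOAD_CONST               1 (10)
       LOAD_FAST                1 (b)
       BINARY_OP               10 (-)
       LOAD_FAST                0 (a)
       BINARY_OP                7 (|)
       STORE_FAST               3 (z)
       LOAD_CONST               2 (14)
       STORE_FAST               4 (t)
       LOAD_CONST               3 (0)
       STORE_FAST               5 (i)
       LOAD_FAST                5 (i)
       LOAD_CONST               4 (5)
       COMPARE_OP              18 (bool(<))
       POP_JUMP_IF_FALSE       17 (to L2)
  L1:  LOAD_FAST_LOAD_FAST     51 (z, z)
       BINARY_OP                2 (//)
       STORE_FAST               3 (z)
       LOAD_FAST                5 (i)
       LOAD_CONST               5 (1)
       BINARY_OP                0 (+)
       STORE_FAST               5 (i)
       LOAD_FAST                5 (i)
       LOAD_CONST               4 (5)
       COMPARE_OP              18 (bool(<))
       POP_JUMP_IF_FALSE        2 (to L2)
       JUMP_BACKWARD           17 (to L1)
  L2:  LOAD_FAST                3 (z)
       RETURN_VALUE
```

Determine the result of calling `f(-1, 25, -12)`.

1

LOAD_CONST → push 10
LOAD_FAST b → push 25
BINARY_OP - → 10 - 25 = -15
LOAD_FAST a → push -1
BINARY_OP | → -15 | -1 = -1
STORE_FAST z → z=-1
LOAD_CONST → push 14
STORE_FAST t → t=14
LOAD_CONST → push 0
STORE_FAST i → i=0
LOAD_FAST i → push 0
LOAD_CONST → push 5
COMPARE_OP bool(<) → 0 vs 5 = True
POP_JUMP_IF_FALSE → pop True; no jump
LOAD_FAST_LOAD_FAST z,z → push -1,-1
BINARY_OP // → -1 // -1 = 1
STORE_FAST z → z=1
LOAD_FAST i → push 0
LOAD_CONST → push 1
BINARY_OP + → 0 + 1 = 1
STORE_FAST i → i=1
LOAD_FAST i → push 1
LOAD_CONST → push 5
COMPARE_OP bool(<) → 1 vs 5 = True
POP_JUMP_IF_FALSE → pop True; no jump
LOAD_FAST_LOAD_FAST z,z → push 1,1
BINARY_OP // → 1 // 1 = 1
STORE_FAST z → z=1
LOAD_FAST i → push 1
LOAD_CONST → push 1
BINARY_OP + → 1 + 1 = 2
STORE_FAST i → i=2
LOAD_FAST i → push 2
LOAD_CONST → push 5
COMPARE_OP bool(<) → 2 vs 5 = True
POP_JUMP_IF_FALSE → pop True; no jump
LOAD_FAST_LOAD_FAST z,z → push 1,1
BINARY_OP // → 1 // 1 = 1
STORE_FAST z → z=1
LOAD_FAST i → push 2
LOAD_CONST → push 1
BINARY_OP + → 2 + 1 = 3
STORE_FAST i → i=3
LOAD_FAST i → push 3
LOAD_CONST → push 5
COMPARE_OP bool(<) → 3 vs 5 = True
POP_JUMP_IF_FALSE → pop True; no jump
LOAD_FAST_LOAD_FAST z,z → push 1,1
BINARY_OP // → 1 // 1 = 1
STORE_FAST z → z=1
LOAD_FAST i → push 3
LOAD_CONST → push 1
BINARY_OP + → 3 + 1 = 4
STORE_FAST i → i=4
LOAD_FAST i → push 4
LOAD_CONST → push 5
COMPARE_OP bool(<) → 4 vs 5 = True
POP_JUMP_IF_FALSE → pop True; no jump
LOAD_FAST_LOAD_FAST z,z → push 1,1
BINARY_OP // → 1 // 1 = 1
STORE_FAST z → z=1
LOAD_FAST i → push 4
LOAD_CONST → push 1
BINARY_OP + → 4 + 1 = 5
STORE_FAST i → i=5
LOAD_FAST i → push 5
LOAD_CONST → push 5
COMPARE_OP bool(<) → 5 vs 5 = False
POP_JUMP_IF_FALSE → pop False; jump
LOAD_FAST z → push 1
RETURN_VALUE → return 1.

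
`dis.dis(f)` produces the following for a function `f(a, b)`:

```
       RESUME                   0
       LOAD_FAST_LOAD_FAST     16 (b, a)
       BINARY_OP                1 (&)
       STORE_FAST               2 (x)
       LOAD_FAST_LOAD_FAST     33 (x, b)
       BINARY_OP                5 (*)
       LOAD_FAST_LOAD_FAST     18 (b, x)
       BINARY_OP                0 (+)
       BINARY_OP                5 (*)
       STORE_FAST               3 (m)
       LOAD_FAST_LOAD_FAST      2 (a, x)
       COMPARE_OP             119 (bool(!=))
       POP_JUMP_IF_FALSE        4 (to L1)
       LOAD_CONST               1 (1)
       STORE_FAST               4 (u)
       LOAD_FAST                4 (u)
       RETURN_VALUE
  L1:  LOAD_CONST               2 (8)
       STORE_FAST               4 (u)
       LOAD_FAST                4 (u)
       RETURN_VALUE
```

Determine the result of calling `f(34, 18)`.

LOAD_FAST_LOAD_FAST b,a → push 18,34. Stack: [18, 34]
BINARY_OP & → 18 & 34 = 2. Stack: [2]
STORE_FAST x → x=2. Stack: []
LOAD_FAST_LOAD_FAST x,b → push 2,18. Stack: [2, 18]
BINARY_OP * → 2 * 18 = 36. Stack: [36]
LOAD_FAST_LOAD_FAST b,x → push 18,2. Stack: [36, 18, 2]
BINARY_OP + → 18 + 2 = 20. Stack: [36, 20]
BINARY_OP * → 36 * 20 = 720. Stack: [720]
STORE_FAST m → m=720. Stack: []
LOAD_FAST_LOAD_FAST a,x → push 34,2. Stack: [34, 2]
COMPARE_OP bool(!=) → 34 vs 2 = True. Stack: [True]
POP_JUMP_IF_FALSE → pop True; no jump. Stack: []
LOAD_CONST → push 1. Stack: [1]
STORE_FAST u → u=1. Stack: []
LOAD_FAST u → push 1. Stack: [1]
RETURN_VALUE → return 1.

1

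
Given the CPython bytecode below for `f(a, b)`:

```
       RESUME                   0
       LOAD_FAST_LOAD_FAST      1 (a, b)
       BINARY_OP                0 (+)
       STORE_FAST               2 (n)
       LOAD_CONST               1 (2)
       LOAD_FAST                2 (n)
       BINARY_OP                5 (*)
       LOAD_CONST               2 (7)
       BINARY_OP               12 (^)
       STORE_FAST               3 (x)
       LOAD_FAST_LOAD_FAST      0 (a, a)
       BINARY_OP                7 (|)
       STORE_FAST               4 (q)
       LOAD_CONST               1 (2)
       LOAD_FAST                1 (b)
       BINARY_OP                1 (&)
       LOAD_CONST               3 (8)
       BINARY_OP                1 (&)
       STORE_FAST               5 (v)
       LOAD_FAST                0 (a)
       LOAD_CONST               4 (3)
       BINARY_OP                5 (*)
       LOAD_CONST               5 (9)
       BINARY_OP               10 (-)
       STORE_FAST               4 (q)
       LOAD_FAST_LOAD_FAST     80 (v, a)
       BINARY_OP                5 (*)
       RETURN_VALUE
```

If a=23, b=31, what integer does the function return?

0

LOAD_FAST_LOAD_FAST a,b → push 23,31. Stack: [23, 31]
BINARY_OP + → 23 + 31 = 54. Stack: [54]
STORE_FAST n → n=54. Stack: []
LOAD_CONST → push 2. Stack: [2]
LOAD_FAST n → push 54. Stack: [2, 54]
BINARY_OP * → 2 * 54 = 108. Stack: [108]
LOAD_CONST → push 7. Stack: [108, 7]
BINARY_OP ^ → 108 ^ 7 = 107. Stack: [107]
STORE_FAST x → x=107. Stack: []
LOAD_FAST_LOAD_FAST a,a → push 23,23. Stack: [23, 23]
BINARY_OP | → 23 | 23 = 23. Stack: [23]
STORE_FAST q → q=23. Stack: []
LOAD_CONST → push 2. Stack: [2]
LOAD_FAST b → push 31. Stack: [2, 31]
BINARY_OP & → 2 & 31 = 2. Stack: [2]
LOAD_CONST → push 8. Stack: [2, 8]
BINARY_OP & → 2 & 8 = 0. Stack: [0]
STORE_FAST v → v=0. Stack: []
LOAD_FAST a → push 23. Stack: [23]
LOAD_CONST → push 3. Stack: [23, 3]
BINARY_OP * → 23 * 3 = 69. Stack: [69]
LOAD_CONST → push 9. Stack: [69, 9]
BINARY_OP - → 69 - 9 = 60. Stack: [60]
STORE_FAST q → q=60. Stack: []
LOAD_FAST_LOAD_FAST v,a → push 0,23. Stack: [0, 23]
BINARY_OP * → 0 * 23 = 0. Stack: [0]
RETURN_VALUE → return 0.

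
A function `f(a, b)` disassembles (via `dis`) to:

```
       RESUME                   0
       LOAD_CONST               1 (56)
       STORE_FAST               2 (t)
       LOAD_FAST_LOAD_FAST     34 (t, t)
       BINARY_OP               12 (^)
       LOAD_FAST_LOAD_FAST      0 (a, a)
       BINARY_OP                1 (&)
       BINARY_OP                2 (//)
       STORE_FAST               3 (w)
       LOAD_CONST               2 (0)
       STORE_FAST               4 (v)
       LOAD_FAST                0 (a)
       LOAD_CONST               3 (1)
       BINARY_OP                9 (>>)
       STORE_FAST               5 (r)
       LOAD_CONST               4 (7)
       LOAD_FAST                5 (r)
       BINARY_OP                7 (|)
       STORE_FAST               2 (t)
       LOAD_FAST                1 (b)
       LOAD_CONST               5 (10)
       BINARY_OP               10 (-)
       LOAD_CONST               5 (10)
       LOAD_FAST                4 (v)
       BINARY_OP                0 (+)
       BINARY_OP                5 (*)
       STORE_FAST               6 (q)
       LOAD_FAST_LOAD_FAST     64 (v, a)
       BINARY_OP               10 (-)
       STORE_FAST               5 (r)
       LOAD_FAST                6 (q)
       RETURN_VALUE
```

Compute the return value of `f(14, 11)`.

LOAD_CONST → push 56. Stack: [56]
STORE_FAST t → t=56. Stack: []
LOAD_FAST_LOAD_FAST t,t → push 56,56. Stack: [56, 56]
BINARY_OP ^ → 56 ^ 56 = 0. Stack: [0]
LOAD_FAST_LOAD_FAST a,a → push 14,14. Stack: [0, 14, 14]
BINARY_OP & → 14 & 14 = 14. Stack: [0, 14]
BINARY_OP // → 0 // 14 = 0. Stack: [0]
STORE_FAST w → w=0. Stack: []
LOAD_CONST → push 0. Stack: [0]
STORE_FAST v → v=0. Stack: []
LOAD_FAST a → push 14. Stack: [14]
LOAD_CONST → push 1. Stack: [14, 1]
BINARY_OP >> → 14 >> 1 = 7. Stack: [7]
STORE_FAST r → r=7. Stack: []
LOAD_CONST → push 7. Stack: [7]
LOAD_FAST r → push 7. Stack: [7, 7]
BINARY_OP | → 7 | 7 = 7. Stack: [7]
STORE_FAST t → t=7. Stack: []
LOAD_FAST b → push 11. Stack: [11]
LOAD_CONST → push 10. Stack: [11, 10]
BINARY_OP - → 11 - 10 = 1. Stack: [1]
LOAD_CONST → push 10. Stack: [1, 10]
LOAD_FAST v → push 0. Stack: [1, 10, 0]
BINARY_OP + → 10 + 0 = 10. Stack: [1, 10]
BINARY_OP * → 1 * 10 = 10. Stack: [10]
STORE_FAST q → q=10. Stack: []
LOAD_FAST_LOAD_FAST v,a → push 0,14. Stack: [0, 14]
BINARY_OP - → 0 - 14 = -14. Stack: [-14]
STORE_FAST r → r=-14. Stack: []
LOAD_FAST q → push 10. Stack: [10]
RETURN_VALUE → return 10.

10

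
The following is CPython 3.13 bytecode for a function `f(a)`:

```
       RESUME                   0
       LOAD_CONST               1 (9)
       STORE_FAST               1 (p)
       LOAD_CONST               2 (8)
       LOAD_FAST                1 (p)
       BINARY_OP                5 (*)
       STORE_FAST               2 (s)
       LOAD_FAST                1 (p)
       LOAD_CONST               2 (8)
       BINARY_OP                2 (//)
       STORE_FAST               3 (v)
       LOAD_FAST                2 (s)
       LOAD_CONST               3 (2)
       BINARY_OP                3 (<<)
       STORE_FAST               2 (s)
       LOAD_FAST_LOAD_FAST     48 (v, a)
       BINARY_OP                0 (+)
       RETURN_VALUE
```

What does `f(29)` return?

LOAD_CONST → push 9. Stack: [9]
STORE_FAST p → p=9. Stack: []
LOAD_CONST → push 8. Stack: [8]
LOAD_FAST p → push 9. Stack: [8, 9]
BINARY_OP * → 8 * 9 = 72. Stack: [72]
STORE_FAST s → s=72. Stack: []
LOAD_FAST p → push 9. Stack: [9]
LOAD_CONST → push 8. Stack: [9, 8]
BINARY_OP // → 9 // 8 = 1. Stack: [1]
STORE_FAST v → v=1. Stack: []
LOAD_FAST s → push 72. Stack: [72]
LOAD_CONST → push 2. Stack: [72, 2]
BINARY_OP << → 72 << 2 = 288. Stack: [288]
STORE_FAST s → s=288. Stack: []
LOAD_FAST_LOAD_FAST v,a → push 1,29. Stack: [1, 29]
BINARY_OP + → 1 + 29 = 30. Stack: [30]
RETURN_VALUE → return 30.

30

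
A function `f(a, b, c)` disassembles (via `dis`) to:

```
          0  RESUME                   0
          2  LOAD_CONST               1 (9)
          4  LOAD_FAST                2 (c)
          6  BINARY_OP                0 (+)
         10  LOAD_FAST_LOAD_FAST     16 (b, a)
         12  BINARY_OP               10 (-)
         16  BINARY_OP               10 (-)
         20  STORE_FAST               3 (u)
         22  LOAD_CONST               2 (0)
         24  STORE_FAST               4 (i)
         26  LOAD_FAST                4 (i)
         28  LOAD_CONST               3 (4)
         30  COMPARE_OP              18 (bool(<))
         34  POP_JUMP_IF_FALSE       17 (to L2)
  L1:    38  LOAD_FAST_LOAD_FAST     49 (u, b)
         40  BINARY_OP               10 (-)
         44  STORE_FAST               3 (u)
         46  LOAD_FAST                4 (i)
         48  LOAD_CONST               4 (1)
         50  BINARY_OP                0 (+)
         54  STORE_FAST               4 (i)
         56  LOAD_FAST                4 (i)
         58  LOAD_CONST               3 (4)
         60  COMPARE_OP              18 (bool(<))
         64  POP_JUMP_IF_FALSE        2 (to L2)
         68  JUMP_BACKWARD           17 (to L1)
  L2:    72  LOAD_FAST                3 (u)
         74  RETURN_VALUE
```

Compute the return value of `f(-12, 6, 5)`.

LOAD_CONST → push 9. Stack: [9]
LOAD_FAST c → push 5. Stack: [9, 5]
BINARY_OP + → 9 + 5 = 14. Stack: [14]
LOAD_FAST_LOAD_FAST b,a → push 6,-12. Stack: [14, 6, -12]
BINARY_OP - → 6 - -12 = 18. Stack: [14, 18]
BINARY_OP - → 14 - 18 = -4. Stack: [-4]
STORE_FAST u → u=-4. Stack: []
LOAD_CONST → push 0. Stack: [0]
STORE_FAST i → i=0. Stack: []
LOAD_FAST i → push 0. Stack: [0]
LOAD_CONST → push 4. Stack: [0, 4]
COMPARE_OP bool(<) → 0 vs 4 = True. Stack: [True]
POP_JUMP_IF_FALSE → pop True; no jump. Stack: []
LOAD_FAST_LOAD_FAST u,b → push -4,6. Stack: [-4, 6]
BINARY_OP - → -4 - 6 = -10. Stack: [-10]
STORE_FAST u → u=-10. Stack: []
LOAD_FAST i → push 0. Stack: [0]
LOAD_CONST → push 1. Stack: [0, 1]
BINARY_OP + → 0 + 1 = 1. Stack: [1]
STORE_FAST i → i=1. Stack: []
LOAD_FAST i → push 1. Stack: [1]
LOAD_CONST → push 4. Stack: [1, 4]
COMPARE_OP bool(<) → 1 vs 4 = True. Stack: [True]
POP_JUMP_IF_FALSE → pop True; no jump. Stack: []
LOAD_FAST_LOAD_FAST u,b → push -10,6. Stack: [-10, 6]
BINARY_OP - → -10 - 6 = -16. Stack: [-16]
STORE_FAST u → u=-16. Stack: []
LOAD_FAST i → push 1. Stack: [1]
LOAD_CONST → push 1. Stack: [1, 1]
BINARY_OP + → 1 + 1 = 2. Stack: [2]
STORE_FAST i → i=2. Stack: []
LOAD_FAST i → push 2. Stack: [2]
LOAD_CONST → push 4. Stack: [2, 4]
COMPARE_OP bool(<) → 2 vs 4 = True. Stack: [True]
POP_JUMP_IF_FALSE → pop True; no jump. Stack: []
LOAD_FAST_LOAD_FAST u,b → push -16,6. Stack: [-16, 6]
BINARY_OP - → -16 - 6 = -22. Stack: [-22]
STORE_FAST u → u=-22. Stack: []
LOAD_FAST i → push 2. Stack: [2]
LOAD_CONST → push 1. Stack: [2, 1]
BINARY_OP + → 2 + 1 = 3. Stack: [3]
STORE_FAST i → i=3. Stack: []
LOAD_FAST i → push 3. Stack: [3]
LOAD_CONST → push 4. Stack: [3, 4]
COMPARE_OP bool(<) → 3 vs 4 = True. Stack: [True]
POP_JUMP_IF_FALSE → pop True; no jump. Stack: []
LOAD_FAST_LOAD_FAST u,b → push -22,6. Stack: [-22, 6]
BINARY_OP - → -22 - 6 = -28. Stack: [-28]
STORE_FAST u → u=-28. Stack: []
LOAD_FAST i → push 3. Stack: [3]
LOAD_CONST → push 1. Stack: [3, 1]
BINARY_OP + → 3 + 1 = 4. Stack: [4]
STORE_FAST i → i=4. Stack: []
LOAD_FAST i → push 4. Stack: [4]
LOAD_CONST → push 4. Stack: [4, 4]
COMPARE_OP bool(<) → 4 vs 4 = False. Stack: [False]
POP_JUMP_IF_FALSE → pop False; jump. Stack: []
LOAD_FAST u → push -28. Stack: [-28]
RETURN_VALUE → return -28.

-28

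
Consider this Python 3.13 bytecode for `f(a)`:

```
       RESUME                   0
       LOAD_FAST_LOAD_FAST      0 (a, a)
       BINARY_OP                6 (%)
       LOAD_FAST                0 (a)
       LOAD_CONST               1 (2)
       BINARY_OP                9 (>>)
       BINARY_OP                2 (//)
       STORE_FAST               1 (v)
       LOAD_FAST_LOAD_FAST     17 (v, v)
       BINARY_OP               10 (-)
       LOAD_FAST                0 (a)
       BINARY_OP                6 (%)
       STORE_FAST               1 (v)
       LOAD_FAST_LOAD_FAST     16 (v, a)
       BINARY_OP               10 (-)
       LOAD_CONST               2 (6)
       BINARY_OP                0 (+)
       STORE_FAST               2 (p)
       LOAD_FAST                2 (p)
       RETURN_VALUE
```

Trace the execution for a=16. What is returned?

-10

LOAD_FAST_LOAD_FAST a,a → push 16,16. Stack: [16, 16]
BINARY_OP % → 16 % 16 = 0. Stack: [0]
LOAD_FAST a → push 16. Stack: [0, 16]
LOAD_CONST → push 2. Stack: [0, 16, 2]
BINARY_OP >> → 16 >> 2 = 4. Stack: [0, 4]
BINARY_OP // → 0 // 4 = 0. Stack: [0]
STORE_FAST v → v=0. Stack: []
LOAD_FAST_LOAD_FAST v,v → push 0,0. Stack: [0, 0]
BINARY_OP - → 0 - 0 = 0. Stack: [0]
LOAD_FAST a → push 16. Stack: [0, 16]
BINARY_OP % → 0 % 16 = 0. Stack: [0]
STORE_FAST v → v=0. Stack: []
LOAD_FAST_LOAD_FAST v,a → push 0,16. Stack: [0, 16]
BINARY_OP - → 0 - 16 = -16. Stack: [-16]
LOAD_CONST → push 6. Stack: [-16, 6]
BINARY_OP + → -16 + 6 = -10. Stack: [-10]
STORE_FAST p → p=-10. Stack: []
LOAD_FAST p → push -10. Stack: [-10]
RETURN_VALUE → return -10.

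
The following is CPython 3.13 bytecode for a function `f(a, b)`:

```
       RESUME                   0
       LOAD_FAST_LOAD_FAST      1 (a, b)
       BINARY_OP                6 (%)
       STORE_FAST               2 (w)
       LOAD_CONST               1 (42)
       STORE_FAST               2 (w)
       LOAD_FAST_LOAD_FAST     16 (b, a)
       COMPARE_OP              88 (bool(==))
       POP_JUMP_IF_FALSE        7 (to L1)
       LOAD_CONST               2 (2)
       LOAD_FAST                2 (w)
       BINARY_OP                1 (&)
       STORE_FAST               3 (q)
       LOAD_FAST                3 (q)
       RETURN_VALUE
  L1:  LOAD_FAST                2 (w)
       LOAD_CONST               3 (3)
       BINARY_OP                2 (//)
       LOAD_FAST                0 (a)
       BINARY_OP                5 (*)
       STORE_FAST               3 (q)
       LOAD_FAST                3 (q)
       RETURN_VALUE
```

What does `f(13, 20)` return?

LOAD_FAST_LOAD_FAST a,b → push 13,20. Stack: [13, 20]
BINARY_OP % → 13 % 20 = 13. Stack: [13]
STORE_FAST w → w=13. Stack: []
LOAD_CONST → push 42. Stack: [42]
STORE_FAST w → w=42. Stack: []
LOAD_FAST_LOAD_FAST b,a → push 20,13. Stack: [20, 13]
COMPARE_OP bool(==) → 20 vs 13 = False. Stack: [False]
POP_JUMP_IF_FALSE → pop False; jump. Stack: []
LOAD_FAST w → push 42. Stack: [42]
LOAD_CONST → push 3. Stack: [42, 3]
BINARY_OP // → 42 // 3 = 14. Stack: [14]
LOAD_FAST a → push 13. Stack: [14, 13]
BINARY_OP * → 14 * 13 = 182. Stack: [182]
STORE_FAST q → q=182. Stack: []
LOAD_FAST q → push 182. Stack: [182]
RETURN_VALUE → return 182.

182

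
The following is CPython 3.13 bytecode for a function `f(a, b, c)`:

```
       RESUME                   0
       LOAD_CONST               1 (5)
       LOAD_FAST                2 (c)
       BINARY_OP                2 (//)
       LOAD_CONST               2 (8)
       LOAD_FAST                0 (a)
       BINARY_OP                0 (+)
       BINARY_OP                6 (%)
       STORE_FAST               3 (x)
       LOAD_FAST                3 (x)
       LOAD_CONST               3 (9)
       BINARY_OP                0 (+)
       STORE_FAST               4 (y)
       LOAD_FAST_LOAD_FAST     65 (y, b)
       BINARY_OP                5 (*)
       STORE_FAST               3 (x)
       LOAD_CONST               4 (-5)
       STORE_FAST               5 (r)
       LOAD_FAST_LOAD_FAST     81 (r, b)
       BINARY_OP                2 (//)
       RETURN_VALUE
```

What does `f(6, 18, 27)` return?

-1

LOAD_CONST → push 5. Stack: [5]
LOAD_FAST c → push 27. Stack: [5, 27]
BINARY_OP // → 5 // 27 = 0. Stack: [0]
LOAD_CONST → push 8. Stack: [0, 8]
LOAD_FAST a → push 6. Stack: [0, 8, 6]
BINARY_OP + → 8 + 6 = 14. Stack: [0, 14]
BINARY_OP % → 0 % 14 = 0. Stack: [0]
STORE_FAST x → x=0. Stack: []
LOAD_FAST x → push 0. Stack: [0]
LOAD_CONST → push 9. Stack: [0, 9]
BINARY_OP + → 0 + 9 = 9. Stack: [9]
STORE_FAST y → y=9. Stack: []
LOAD_FAST_LOAD_FAST y,b → push 9,18. Stack: [9, 18]
BINARY_OP * → 9 * 18 = 162. Stack: [162]
STORE_FAST x → x=162. Stack: []
LOAD_CONST → push -5. Stack: [-5]
STORE_FAST r → r=-5. Stack: []
LOAD_FAST_LOAD_FAST r,b → push -5,18. Stack: [-5, 18]
BINARY_OP // → -5 // 18 = -1. Stack: [-1]
RETURN_VALUE → return -1.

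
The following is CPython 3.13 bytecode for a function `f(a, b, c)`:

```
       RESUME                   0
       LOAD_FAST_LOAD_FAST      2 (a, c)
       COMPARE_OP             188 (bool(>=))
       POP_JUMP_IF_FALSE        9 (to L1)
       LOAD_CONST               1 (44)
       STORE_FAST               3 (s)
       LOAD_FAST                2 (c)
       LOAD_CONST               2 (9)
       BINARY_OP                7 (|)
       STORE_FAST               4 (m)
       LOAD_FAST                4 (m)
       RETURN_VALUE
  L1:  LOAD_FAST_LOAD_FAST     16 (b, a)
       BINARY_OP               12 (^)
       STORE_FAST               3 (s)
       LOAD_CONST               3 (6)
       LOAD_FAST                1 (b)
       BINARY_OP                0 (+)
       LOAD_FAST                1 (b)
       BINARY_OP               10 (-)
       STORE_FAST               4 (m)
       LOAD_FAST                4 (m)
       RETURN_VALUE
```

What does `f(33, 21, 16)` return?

25

LOAD_FAST_LOAD_FAST a,c → push 33,16. Stack: [33, 16]
COMPARE_OP bool(>=) → 33 vs 16 = True. Stack: [True]
POP_JUMP_IF_FALSE → pop True; no jump. Stack: []
LOAD_CONST → push 44. Stack: [44]
STORE_FAST s → s=44. Stack: []
LOAD_FAST c → push 16. Stack: [16]
LOAD_CONST → push 9. Stack: [16, 9]
BINARY_OP | → 16 | 9 = 25. Stack: [25]
STORE_FAST m → m=25. Stack: []
LOAD_FAST m → push 25. Stack: [25]
RETURN_VALUE → return 25.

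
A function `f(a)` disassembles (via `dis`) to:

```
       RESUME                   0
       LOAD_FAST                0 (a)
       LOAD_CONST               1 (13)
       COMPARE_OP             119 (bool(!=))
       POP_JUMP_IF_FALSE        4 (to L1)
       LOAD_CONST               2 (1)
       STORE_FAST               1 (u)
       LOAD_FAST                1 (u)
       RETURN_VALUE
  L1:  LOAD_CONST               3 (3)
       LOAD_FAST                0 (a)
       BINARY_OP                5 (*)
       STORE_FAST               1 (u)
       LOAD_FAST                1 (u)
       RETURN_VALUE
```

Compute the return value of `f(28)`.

1

LOAD_FAST a → push 28. Stack: [28]
LOAD_CONST → push 13. Stack: [28, 13]
COMPARE_OP bool(!=) → 28 vs 13 = True. Stack: [True]
POP_JUMP_IF_FALSE → pop True; no jump. Stack: []
LOAD_CONST → push 1. Stack: [1]
STORE_FAST u → u=1. Stack: []
LOAD_FAST u → push 1. Stack: [1]
RETURN_VALUE → return 1.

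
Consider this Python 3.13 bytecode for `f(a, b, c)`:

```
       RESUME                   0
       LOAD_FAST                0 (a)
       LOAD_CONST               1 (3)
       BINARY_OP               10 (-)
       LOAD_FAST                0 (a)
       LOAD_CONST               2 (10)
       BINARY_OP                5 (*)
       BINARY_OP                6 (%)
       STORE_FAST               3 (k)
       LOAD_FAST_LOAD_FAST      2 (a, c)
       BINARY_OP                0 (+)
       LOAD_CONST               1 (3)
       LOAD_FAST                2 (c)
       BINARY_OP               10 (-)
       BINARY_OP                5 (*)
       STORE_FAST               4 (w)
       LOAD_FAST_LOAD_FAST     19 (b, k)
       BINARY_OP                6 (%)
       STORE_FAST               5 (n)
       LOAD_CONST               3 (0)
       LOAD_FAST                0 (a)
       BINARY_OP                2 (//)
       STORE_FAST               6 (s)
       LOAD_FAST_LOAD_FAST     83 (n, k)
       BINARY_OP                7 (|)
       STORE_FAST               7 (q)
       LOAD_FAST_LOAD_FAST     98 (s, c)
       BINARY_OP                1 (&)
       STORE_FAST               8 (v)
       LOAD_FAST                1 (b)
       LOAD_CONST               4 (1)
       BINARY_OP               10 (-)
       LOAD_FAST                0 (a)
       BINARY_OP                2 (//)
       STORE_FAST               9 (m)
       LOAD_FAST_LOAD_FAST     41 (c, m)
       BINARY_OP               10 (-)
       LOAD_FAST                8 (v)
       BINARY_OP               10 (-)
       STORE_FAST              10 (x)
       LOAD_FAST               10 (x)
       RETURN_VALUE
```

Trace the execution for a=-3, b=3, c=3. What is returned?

LOAD_FAST a → push -3. Stack: [-3]
LOAD_CONST → push 3. Stack: [-3, 3]
BINARY_OP - → -3 - 3 = -6. Stack: [-6]
LOAD_FAST a → push -3. Stack: [-6, -3]
LOAD_CONST → push 10. Stack: [-6, -3, 10]
BINARY_OP * → -3 * 10 = -30. Stack: [-6, -30]
BINARY_OP % → -6 % -30 = -6. Stack: [-6]
STORE_FAST k → k=-6. Stack: []
LOAD_FAST_LOAD_FAST a,c → push -3,3. Stack: [-3, 3]
BINARY_OP + → -3 + 3 = 0. Stack: [0]
LOAD_CONST → push 3. Stack: [0, 3]
LOAD_FAST c → push 3. Stack: [0, 3, 3]
BINARY_OP - → 3 - 3 = 0. Stack: [0, 0]
BINARY_OP * → 0 * 0 = 0. Stack: [0]
STORE_FAST w → w=0. Stack: []
LOAD_FAST_LOAD_FAST b,k → push 3,-6. Stack: [3, -6]
BINARY_OP % → 3 % -6 = -3. Stack: [-3]
STORE_FAST n → n=-3. Stack: []
LOAD_CONST → push 0. Stack: [0]
LOAD_FAST a → push -3. Stack: [0, -3]
BINARY_OP // → 0 // -3 = 0. Stack: [0]
STORE_FAST s → s=0. Stack: []
LOAD_FAST_LOAD_FAST n,k → push -3,-6. Stack: [-3, -6]
BINARY_OP | → -3 | -6 = -1. Stack: [-1]
STORE_FAST q → q=-1. Stack: []
LOAD_FAST_LOAD_FAST s,c → push 0,3. Stack: [0, 3]
BINARY_OP & → 0 & 3 = 0. Stack: [0]
STORE_FAST v → v=0. Stack: []
LOAD_FAST b → push 3. Stack: [3]
LOAD_CONST → push 1. Stack: [3, 1]
BINARY_OP - → 3 - 1 = 2. Stack: [2]
LOAD_FAST a → push -3. Stack: [2, -3]
BINARY_OP // → 2 // -3 = -1. Stack: [-1]
STORE_FAST m → m=-1. Stack: []
LOAD_FAST_LOAD_FAST c,m → push 3,-1. Stack: [3, -1]
BINARY_OP - → 3 - -1 = 4. Stack: [4]
LOAD_FAST v → push 0. Stack: [4, 0]
BINARY_OP - → 4 - 0 = 4. Stack: [4]
STORE_FAST x → x=4. Stack: []
LOAD_FAST x → push 4. Stack: [4]
RETURN_VALUE → return 4.

4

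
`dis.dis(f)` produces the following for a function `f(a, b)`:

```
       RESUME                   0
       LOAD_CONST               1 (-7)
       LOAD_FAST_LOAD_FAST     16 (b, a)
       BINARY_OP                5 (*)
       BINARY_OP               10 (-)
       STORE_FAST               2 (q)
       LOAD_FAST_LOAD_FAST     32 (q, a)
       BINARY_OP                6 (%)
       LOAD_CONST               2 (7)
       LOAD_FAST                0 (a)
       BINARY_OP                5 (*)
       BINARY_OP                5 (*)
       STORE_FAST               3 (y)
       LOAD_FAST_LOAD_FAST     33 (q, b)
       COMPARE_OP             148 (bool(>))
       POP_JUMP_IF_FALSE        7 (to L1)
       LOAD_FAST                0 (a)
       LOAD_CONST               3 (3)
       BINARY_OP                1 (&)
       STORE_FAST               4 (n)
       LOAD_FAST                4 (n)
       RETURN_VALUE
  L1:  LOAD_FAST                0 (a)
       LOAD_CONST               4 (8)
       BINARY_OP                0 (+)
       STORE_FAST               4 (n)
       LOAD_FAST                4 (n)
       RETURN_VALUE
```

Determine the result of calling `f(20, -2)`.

LOAD_CONST → push -7. Stack: [-7]
LOAD_FAST_LOAD_FAST b,a → push -2,20. Stack: [-7, -2, 20]
BINARY_OP * → -2 * 20 = -40. Stack: [-7, -40]
BINARY_OP - → -7 - -40 = 33. Stack: [33]
STORE_FAST q → q=33. Stack: []
LOAD_FAST_LOAD_FAST q,a → push 33,20. Stack: [33, 20]
BINARY_OP % → 33 % 20 = 13. Stack: [13]
LOAD_CONST → push 7. Stack: [13, 7]
LOAD_FAST a → push 20. Stack: [13, 7, 20]
BINARY_OP * → 7 * 20 = 140. Stack: [13, 140]
BINARY_OP * → 13 * 140 = 1820. Stack: [1820]
STORE_FAST y → y=1820. Stack: []
LOAD_FAST_LOAD_FAST q,b → push 33,-2. Stack: [33, -2]
COMPARE_OP bool(>) → 33 vs -2 = True. Stack: [True]
POP_JUMP_IF_FALSE → pop True; no jump. Stack: []
LOAD_FAST a → push 20. Stack: [20]
LOAD_CONST → push 3. Stack: [20, 3]
BINARY_OP & → 20 & 3 = 0. Stack: [0]
STORE_FAST n → n=0. Stack: []
LOAD_FAST n → push 0. Stack: [0]
RETURN_VALUE → return 0.

0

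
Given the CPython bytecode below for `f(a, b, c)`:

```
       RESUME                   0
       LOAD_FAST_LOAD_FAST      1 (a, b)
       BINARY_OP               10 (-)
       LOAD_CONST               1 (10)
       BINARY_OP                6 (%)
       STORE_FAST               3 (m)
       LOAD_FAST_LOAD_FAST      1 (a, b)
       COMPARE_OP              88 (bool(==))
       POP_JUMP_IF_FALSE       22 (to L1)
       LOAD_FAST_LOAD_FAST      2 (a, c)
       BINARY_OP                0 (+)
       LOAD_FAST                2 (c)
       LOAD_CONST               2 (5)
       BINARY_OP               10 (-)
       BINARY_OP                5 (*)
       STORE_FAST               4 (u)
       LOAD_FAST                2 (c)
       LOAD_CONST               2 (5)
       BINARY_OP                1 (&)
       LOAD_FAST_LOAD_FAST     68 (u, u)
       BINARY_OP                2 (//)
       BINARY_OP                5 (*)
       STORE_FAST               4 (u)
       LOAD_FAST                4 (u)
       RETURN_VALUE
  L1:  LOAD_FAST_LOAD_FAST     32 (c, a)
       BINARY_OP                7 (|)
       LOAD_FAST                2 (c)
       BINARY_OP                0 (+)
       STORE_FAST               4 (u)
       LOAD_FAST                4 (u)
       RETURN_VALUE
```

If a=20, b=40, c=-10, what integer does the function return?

-20

LOAD_FAST_LOAD_FAST a,b → push 20,40. Stack: [20, 40]
BINARY_OP - → 20 - 40 = -20. Stack: [-20]
LOAD_CONST → push 10. Stack: [-20, 10]
BINARY_OP % → -20 % 10 = 0. Stack: [0]
STORE_FAST m → m=0. Stack: []
LOAD_FAST_LOAD_FAST a,b → push 20,40. Stack: [20, 40]
COMPARE_OP bool(==) → 20 vs 40 = False. Stack: [False]
POP_JUMP_IF_FALSE → pop False; jump. Stack: []
LOAD_FAST_LOAD_FAST c,a → push -10,20. Stack: [-10, 20]
BINARY_OP | → -10 | 20 = -10. Stack: [-10]
LOAD_FAST c → push -10. Stack: [-10, -10]
BINARY_OP + → -10 + -10 = -20. Stack: [-20]
STORE_FAST u → u=-20. Stack: []
LOAD_FAST u → push -20. Stack: [-20]
RETURN_VALUE → return -20.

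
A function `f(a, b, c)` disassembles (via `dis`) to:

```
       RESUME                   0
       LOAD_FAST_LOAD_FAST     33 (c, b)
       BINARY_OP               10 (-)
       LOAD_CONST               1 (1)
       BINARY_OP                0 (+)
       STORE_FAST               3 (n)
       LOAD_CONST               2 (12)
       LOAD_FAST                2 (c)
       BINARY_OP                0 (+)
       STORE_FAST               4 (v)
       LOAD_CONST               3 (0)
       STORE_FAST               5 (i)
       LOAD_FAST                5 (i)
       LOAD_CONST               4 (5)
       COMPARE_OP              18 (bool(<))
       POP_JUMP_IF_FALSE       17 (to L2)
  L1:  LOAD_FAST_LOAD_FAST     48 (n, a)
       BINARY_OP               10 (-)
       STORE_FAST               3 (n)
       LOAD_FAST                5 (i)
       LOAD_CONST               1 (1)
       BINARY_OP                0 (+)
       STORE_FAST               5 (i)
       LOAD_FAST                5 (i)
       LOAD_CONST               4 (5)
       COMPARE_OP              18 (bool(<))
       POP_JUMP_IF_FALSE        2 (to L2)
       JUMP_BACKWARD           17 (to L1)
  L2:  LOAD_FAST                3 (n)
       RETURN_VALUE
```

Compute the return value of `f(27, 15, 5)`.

LOAD_FAST_LOAD_FAST c,b → push 5,15
BINARY_OP - → 5 - 15 = -10
LOAD_CONST → push 1
BINARY_OP + → -10 + 1 = -9
STORE_FAST n → n=-9
LOAD_CONST → push 12
LOAD_FAST c → push 5
BINARY_OP + → 12 + 5 = 17
STORE_FAST v → v=17
LOAD_CONST → push 0
STORE_FAST i → i=0
LOAD_FAST i → push 0
LOAD_CONST → push 5
COMPARE_OP bool(<) → 0 vs 5 = True
POP_JUMP_IF_FALSE → pop True; no jump
LOAD_FAST_LOAD_FAST n,a → push -9,27
BINARY_OP - → -9 - 27 = -36
STORE_FAST n → n=-36
LOAD_FAST i → push 0
LOAD_CONST → push 1
BINARY_OP + → 0 + 1 = 1
STORE_FAST i → i=1
LOAD_FAST i → push 1
LOAD_CONST → push 5
COMPARE_OP bool(<) → 1 vs 5 = True
POP_JUMP_IF_FALSE → pop True; no jump
LOAD_FAST_LOAD_FAST n,a → push -36,27
BINARY_OP - → -36 - 27 = -63
STORE_FAST n → n=-63
LOAD_FAST i → push 1
LOAD_CONST → push 1
BINARY_OP + → 1 + 1 = 2
STORE_FAST i → i=2
LOAD_FAST i → push 2
LOAD_CONST → push 5
COMPARE_OP bool(<) → 2 vs 5 = True
POP_JUMP_IF_FALSE → pop True; no jump
LOAD_FAST_LOAD_FAST n,a → push -63,27
BINARY_OP - → -63 - 27 = -90
STORE_FAST n → n=-90
LOAD_FAST i → push 2
LOAD_CONST → push 1
BINARY_OP + → 2 + 1 = 3
STORE_FAST i → i=3
LOAD_FAST i → push 3
LOAD_CONST → push 5
COMPARE_OP bool(<) → 3 vs 5 = True
POP_JUMP_IF_FALSE → pop True; no jump
LOAD_FAST_LOAD_FAST n,a → push -90,27
BINARY_OP - → -90 - 27 = -117
STORE_FAST n → n=-117
LOAD_FAST i → push 3
LOAD_CONST → push 1
BINARY_OP + → 3 + 1 = 4
STORE_FAST i → i=4
LOAD_FAST i → push 4
LOAD_CONST → push 5
COMPARE_OP bool(<) → 4 vs 5 = True
POP_JUMP_IF_FALSE → pop True; no jump
LOAD_FAST_LOAD_FAST n,a → push -117,27
BINARY_OP - → -117 - 27 = -144
STORE_FAST n → n=-144
LOAD_FAST i → push 4
LOAD_CONST → push 1
BINARY_OP + → 4 + 1 = 5
STORE_FAST i → i=5
LOAD_FAST i → push 5
LOAD_CONST → push 5
COMPARE_OP bool(<) → 5 vs 5 = False
POP_JUMP_IF_FALSE → pop False; jump
LOAD_FAST n → push -144
RETURN_VALUE → return -144.

-144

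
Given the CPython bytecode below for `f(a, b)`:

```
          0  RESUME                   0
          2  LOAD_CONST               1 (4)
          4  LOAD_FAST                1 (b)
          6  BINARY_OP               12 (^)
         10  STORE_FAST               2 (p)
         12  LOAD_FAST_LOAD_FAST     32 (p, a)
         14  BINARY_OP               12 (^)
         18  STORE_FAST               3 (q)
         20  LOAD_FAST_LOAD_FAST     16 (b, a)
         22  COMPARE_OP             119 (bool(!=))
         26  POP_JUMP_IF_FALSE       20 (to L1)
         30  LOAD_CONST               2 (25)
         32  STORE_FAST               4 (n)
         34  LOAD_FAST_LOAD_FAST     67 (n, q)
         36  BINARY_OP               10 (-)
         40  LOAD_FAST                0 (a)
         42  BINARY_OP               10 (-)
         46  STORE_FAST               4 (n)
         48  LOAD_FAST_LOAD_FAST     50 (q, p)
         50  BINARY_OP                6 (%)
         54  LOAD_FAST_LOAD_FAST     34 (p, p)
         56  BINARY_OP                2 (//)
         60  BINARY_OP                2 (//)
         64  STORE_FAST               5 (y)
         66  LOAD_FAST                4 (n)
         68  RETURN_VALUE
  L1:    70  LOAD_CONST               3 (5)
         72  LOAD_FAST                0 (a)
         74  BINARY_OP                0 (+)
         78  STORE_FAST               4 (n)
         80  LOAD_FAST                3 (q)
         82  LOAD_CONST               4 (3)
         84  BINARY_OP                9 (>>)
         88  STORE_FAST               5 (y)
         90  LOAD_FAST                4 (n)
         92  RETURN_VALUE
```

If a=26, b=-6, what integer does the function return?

27

LOAD_CONST → push 4. Stack: [4]
LOAD_FAST b → push -6. Stack: [4, -6]
BINARY_OP ^ → 4 ^ -6 = -2. Stack: [-2]
STORE_FAST p → p=-2. Stack: []
LOAD_FAST_LOAD_FAST p,a → push -2,26. Stack: [-2, 26]
BINARY_OP ^ → -2 ^ 26 = -28. Stack: [-28]
STORE_FAST q → q=-28. Stack: []
LOAD_FAST_LOAD_FAST b,a → push -6,26. Stack: [-6, 26]
COMPARE_OP bool(!=) → -6 vs 26 = True. Stack: [True]
POP_JUMP_IF_FALSE → pop True; no jump. Stack: []
LOAD_CONST → push 25. Stack: [25]
STORE_FAST n → n=25. Stack: []
LOAD_FAST_LOAD_FAST n,q → push 25,-28. Stack: [25, -28]
BINARY_OP - → 25 - -28 = 53. Stack: [53]
LOAD_FAST a → push 26. Stack: [53, 26]
BINARY_OP - → 53 - 26 = 27. Stack: [27]
STORE_FAST n → n=27. Stack: []
LOAD_FAST_LOAD_FAST q,p → push -28,-2. Stack: [-28, -2]
BINARY_OP % → -28 % -2 = 0. Stack: [0]
LOAD_FAST_LOAD_FAST p,p → push -2,-2. Stack: [0, -2, -2]
BINARY_OP // → -2 // -2 = 1. Stack: [0, 1]
BINARY_OP // → 0 // 1 = 0. Stack: [0]
STORE_FAST y → y=0. Stack: []
LOAD_FAST n → push 27. Stack: [27]
RETURN_VALUE → return 27.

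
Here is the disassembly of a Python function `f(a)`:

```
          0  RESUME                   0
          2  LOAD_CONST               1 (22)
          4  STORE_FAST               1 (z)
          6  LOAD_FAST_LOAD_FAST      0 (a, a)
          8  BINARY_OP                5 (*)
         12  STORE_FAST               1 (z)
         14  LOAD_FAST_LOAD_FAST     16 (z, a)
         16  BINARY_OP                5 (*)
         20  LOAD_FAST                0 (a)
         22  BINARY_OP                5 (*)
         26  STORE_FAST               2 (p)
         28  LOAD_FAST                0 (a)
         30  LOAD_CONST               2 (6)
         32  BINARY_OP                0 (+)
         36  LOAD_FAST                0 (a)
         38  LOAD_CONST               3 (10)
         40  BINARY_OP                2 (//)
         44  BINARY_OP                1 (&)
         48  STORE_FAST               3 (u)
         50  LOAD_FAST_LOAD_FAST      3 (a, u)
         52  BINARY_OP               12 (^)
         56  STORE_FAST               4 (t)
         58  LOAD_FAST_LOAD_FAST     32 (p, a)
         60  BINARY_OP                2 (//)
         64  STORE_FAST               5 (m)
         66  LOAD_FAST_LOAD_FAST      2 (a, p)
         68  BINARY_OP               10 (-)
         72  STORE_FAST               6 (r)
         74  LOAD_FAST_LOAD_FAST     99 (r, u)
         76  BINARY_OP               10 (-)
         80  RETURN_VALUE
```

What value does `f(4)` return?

-252

LOAD_CONST → push 22. Stack: [22]
STORE_FAST z → z=22. Stack: []
LOAD_FAST_LOAD_FAST a,a → push 4,4. Stack: [4, 4]
BINARY_OP * → 4 * 4 = 16. Stack: [16]
STORE_FAST z → z=16. Stack: []
LOAD_FAST_LOAD_FAST z,a → push 16,4. Stack: [16, 4]
BINARY_OP * → 16 * 4 = 64. Stack: [64]
LOAD_FAST a → push 4. Stack: [64, 4]
BINARY_OP * → 64 * 4 = 256. Stack: [256]
STORE_FAST p → p=256. Stack: []
LOAD_FAST a → push 4. Stack: [4]
LOAD_CONST → push 6. Stack: [4, 6]
BINARY_OP + → 4 + 6 = 10. Stack: [10]
LOAD_FAST a → push 4. Stack: [10, 4]
LOAD_CONST → push 10. Stack: [10, 4, 10]
BINARY_OP // → 4 // 10 = 0. Stack: [10, 0]
BINARY_OP & → 10 & 0 = 0. Stack: [0]
STORE_FAST u → u=0. Stack: []
LOAD_FAST_LOAD_FAST a,u → push 4,0. Stack: [4, 0]
BINARY_OP ^ → 4 ^ 0 = 4. Stack: [4]
STORE_FAST t → t=4. Stack: []
LOAD_FAST_LOAD_FAST p,a → push 256,4. Stack: [256, 4]
BINARY_OP // → 256 // 4 = 64. Stack: [64]
STORE_FAST m → m=64. Stack: []
LOAD_FAST_LOAD_FAST a,p → push 4,256. Stack: [4, 256]
BINARY_OP - → 4 - 256 = -252. Stack: [-252]
STORE_FAST r → r=-252. Stack: []
LOAD_FAST_LOAD_FAST r,u → push -252,0. Stack: [-252, 0]
BINARY_OP - → -252 - 0 = -252. Stack: [-252]
RETURN_VALUE → return -252.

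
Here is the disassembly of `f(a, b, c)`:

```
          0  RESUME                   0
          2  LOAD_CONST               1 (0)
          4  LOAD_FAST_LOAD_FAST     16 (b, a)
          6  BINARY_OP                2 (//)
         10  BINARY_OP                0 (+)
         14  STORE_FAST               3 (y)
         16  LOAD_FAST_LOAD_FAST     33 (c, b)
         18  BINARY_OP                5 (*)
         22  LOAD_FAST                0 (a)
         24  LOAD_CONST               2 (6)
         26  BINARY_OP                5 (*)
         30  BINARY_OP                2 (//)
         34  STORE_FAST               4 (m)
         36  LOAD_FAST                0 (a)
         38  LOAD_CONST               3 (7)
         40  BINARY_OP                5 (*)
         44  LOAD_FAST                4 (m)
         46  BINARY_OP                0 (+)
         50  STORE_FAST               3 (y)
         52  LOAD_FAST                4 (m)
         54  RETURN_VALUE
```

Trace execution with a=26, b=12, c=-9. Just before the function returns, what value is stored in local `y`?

LOAD_CONST → push 0. Stack: [0]
LOAD_FAST_LOAD_FAST b,a → push 12,26. Stack: [0, 12, 26]
BINARY_OP // → 12 // 26 = 0. Stack: [0, 0]
BINARY_OP + → 0 + 0 = 0. Stack: [0]
STORE_FAST y → y=0. Stack: []
LOAD_FAST_LOAD_FAST c,b → push -9,12. Stack: [-9, 12]
BINARY_OP * → -9 * 12 = -108. Stack: [-108]
LOAD_FAST a → push 26. Stack: [-108, 26]
LOAD_CONST → push 6. Stack: [-108, 26, 6]
BINARY_OP * → 26 * 6 = 156. Stack: [-108, 156]
BINARY_OP // → -108 // 156 = -1. Stack: [-1]
STORE_FAST m → m=-1. Stack: []
LOAD_FAST a → push 26. Stack: [26]
LOAD_CONST → push 7. Stack: [26, 7]
BINARY_OP * → 26 * 7 = 182. Stack: [182]
LOAD_FAST m → push -1. Stack: [182, -1]
BINARY_OP + → 182 + -1 = 181. Stack: [181]
STORE_FAST y → y=181. Stack: []
LOAD_FAST m → push -1. Stack: [-1]
RETURN_VALUE → return -1.

181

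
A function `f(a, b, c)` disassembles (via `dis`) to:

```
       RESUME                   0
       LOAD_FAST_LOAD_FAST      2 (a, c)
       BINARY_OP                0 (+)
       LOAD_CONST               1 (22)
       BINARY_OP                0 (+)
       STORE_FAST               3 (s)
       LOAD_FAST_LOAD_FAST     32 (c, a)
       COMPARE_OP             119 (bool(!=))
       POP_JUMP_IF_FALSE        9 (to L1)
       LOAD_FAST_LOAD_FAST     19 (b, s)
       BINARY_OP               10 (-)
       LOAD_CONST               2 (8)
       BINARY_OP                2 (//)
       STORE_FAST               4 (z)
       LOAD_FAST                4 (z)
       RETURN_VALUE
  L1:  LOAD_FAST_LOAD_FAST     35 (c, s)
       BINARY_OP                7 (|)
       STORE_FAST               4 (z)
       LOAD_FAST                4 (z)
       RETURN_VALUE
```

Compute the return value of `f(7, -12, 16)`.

LOAD_FAST_LOAD_FAST a,c → push 7,16. Stack: [7, 16]
BINARY_OP + → 7 + 16 = 23. Stack: [23]
LOAD_CONST → push 22. Stack: [23, 22]
BINARY_OP + → 23 + 22 = 45. Stack: [45]
STORE_FAST s → s=45. Stack: []
LOAD_FAST_LOAD_FAST c,a → push 16,7. Stack: [16, 7]
COMPARE_OP bool(!=) → 16 vs 7 = True. Stack: [True]
POP_JUMP_IF_FALSE → pop True; no jump. Stack: []
LOAD_FAST_LOAD_FAST b,s → push -12,45. Stack: [-12, 45]
BINARY_OP - → -12 - 45 = -57. Stack: [-57]
LOAD_CONST → push 8. Stack: [-57, 8]
BINARY_OP // → -57 // 8 = -8. Stack: [-8]
STORE_FAST z → z=-8. Stack: []
LOAD_FAST z → push -8. Stack: [-8]
RETURN_VALUE → return -8.

-8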